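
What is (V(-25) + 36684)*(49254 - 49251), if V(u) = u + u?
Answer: 109902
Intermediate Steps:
V(u) = 2*u
(V(-25) + 36684)*(49254 - 49251) = (2*(-25) + 36684)*(49254 - 49251) = (-50 + 36684)*3 = 36634*3 = 109902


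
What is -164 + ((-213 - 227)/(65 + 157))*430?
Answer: -112804/111 ≈ -1016.3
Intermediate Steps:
-164 + ((-213 - 227)/(65 + 157))*430 = -164 - 440/222*430 = -164 - 440*1/222*430 = -164 - 220/111*430 = -164 - 94600/111 = -112804/111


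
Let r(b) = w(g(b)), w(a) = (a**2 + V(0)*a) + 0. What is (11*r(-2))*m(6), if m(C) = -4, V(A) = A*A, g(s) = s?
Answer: -176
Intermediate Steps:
V(A) = A**2
w(a) = a**2 (w(a) = (a**2 + 0**2*a) + 0 = (a**2 + 0*a) + 0 = (a**2 + 0) + 0 = a**2 + 0 = a**2)
r(b) = b**2
(11*r(-2))*m(6) = (11*(-2)**2)*(-4) = (11*4)*(-4) = 44*(-4) = -176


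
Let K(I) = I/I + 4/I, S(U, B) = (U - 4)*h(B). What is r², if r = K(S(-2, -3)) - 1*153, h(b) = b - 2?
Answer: 5189284/225 ≈ 23064.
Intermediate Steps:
h(b) = -2 + b
S(U, B) = (-4 + U)*(-2 + B) (S(U, B) = (U - 4)*(-2 + B) = (-4 + U)*(-2 + B))
K(I) = 1 + 4/I
r = -2278/15 (r = (4 + (-4 - 2)*(-2 - 3))/(((-4 - 2)*(-2 - 3))) - 1*153 = (4 - 6*(-5))/((-6*(-5))) - 153 = (4 + 30)/30 - 153 = (1/30)*34 - 153 = 17/15 - 153 = -2278/15 ≈ -151.87)
r² = (-2278/15)² = 5189284/225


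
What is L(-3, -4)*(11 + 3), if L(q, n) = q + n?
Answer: -98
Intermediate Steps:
L(q, n) = n + q
L(-3, -4)*(11 + 3) = (-4 - 3)*(11 + 3) = -7*14 = -98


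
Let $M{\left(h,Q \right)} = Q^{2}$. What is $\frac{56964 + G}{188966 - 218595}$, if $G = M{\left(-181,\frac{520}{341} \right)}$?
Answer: $- \frac{6624101284}{3445289749} \approx -1.9227$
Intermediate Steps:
$G = \frac{270400}{116281}$ ($G = \left(\frac{520}{341}\right)^{2} = \frac{270400}{116281} \approx 2.3254$)
$\frac{56964 + G}{188966 - 218595} = \frac{56964 + \frac{270400}{116281}}{188966 - 218595} = \frac{6624101284}{116281 \left(-29629\right)} = \frac{6624101284}{116281} \left(- \frac{1}{29629}\right) = - \frac{6624101284}{3445289749}$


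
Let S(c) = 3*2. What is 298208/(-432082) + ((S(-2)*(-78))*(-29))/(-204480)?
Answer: -928358177/1227112880 ≈ -0.75654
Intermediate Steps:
S(c) = 6
298208/(-432082) + ((S(-2)*(-78))*(-29))/(-204480) = 298208/(-432082) + ((6*(-78))*(-29))/(-204480) = 298208*(-1/432082) - 468*(-29)*(-1/204480) = -149104/216041 + 13572*(-1/204480) = -149104/216041 - 377/5680 = -928358177/1227112880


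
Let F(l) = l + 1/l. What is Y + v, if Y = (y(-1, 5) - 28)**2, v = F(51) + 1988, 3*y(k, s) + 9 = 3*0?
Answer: 153001/51 ≈ 3000.0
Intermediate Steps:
y(k, s) = -3 (y(k, s) = -3 + (3*0)/3 = -3 + (1/3)*0 = -3 + 0 = -3)
v = 103990/51 (v = (51 + 1/51) + 1988 = 2602/51 + 1988 = 103990/51 ≈ 2039.0)
Y = 961 (Y = (-3 - 28)**2 = (-31)**2 = 961)
Y + v = 961 + 103990/51 = 153001/51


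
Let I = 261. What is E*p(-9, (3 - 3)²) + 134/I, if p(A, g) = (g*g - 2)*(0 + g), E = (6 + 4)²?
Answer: 134/261 ≈ 0.51341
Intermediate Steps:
E = 100 (E = 10² = 100)
p(A, g) = g*(-2 + g²) (p(A, g) = (g² - 2)*g = (-2 + g²)*g = g*(-2 + g²))
E*p(-9, (3 - 3)²) + 134/I = 100*((3 - 3)²*(-2 + ((3 - 3)²)²)) + 134/261 = 100*(0²*(-2 + (0²)²)) + 134*(1/261) = 100*(0*(-2 + 0²)) + 134/261 = 100*(0*(-2 + 0)) + 134/261 = 100*(0*(-2)) + 134/261 = 100*0 + 134/261 = 0 + 134/261 = 134/261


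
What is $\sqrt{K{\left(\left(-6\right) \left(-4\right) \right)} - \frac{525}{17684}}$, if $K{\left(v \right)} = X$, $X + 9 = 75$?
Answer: $\frac{\sqrt{5157622599}}{8842} \approx 8.1222$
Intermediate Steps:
$X = 66$ ($X = -9 + 75 = 66$)
$K{\left(v \right)} = 66$
$\sqrt{K{\left(\left(-6\right) \left(-4\right) \right)} - \frac{525}{17684}} = \sqrt{66 - \frac{525}{17684}} = \sqrt{\frac{1166619}{17684}} = \frac{\sqrt{5157622599}}{8842}$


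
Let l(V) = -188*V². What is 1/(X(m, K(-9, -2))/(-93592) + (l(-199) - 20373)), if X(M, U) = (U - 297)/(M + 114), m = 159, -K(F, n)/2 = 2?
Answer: -3650088/27249224601725 ≈ -1.3395e-7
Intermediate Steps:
K(F, n) = -4 (K(F, n) = -2*2 = -4)
X(M, U) = (-297 + U)/(114 + M)
1/(X(m, K(-9, -2))/(-93592) + (l(-199) - 20373)) = 1/(((-297 - 4)/(114 + 159))/(-93592) + (-188*(-199)² - 20373)) = 1/((-301/273)*(-1/93592) + (-188*39601 - 20373)) = 1/(((1/273)*(-301))*(-1/93592) + (-7444988 - 20373)) = 1/(-43/39*(-1/93592) - 7465361) = 1/(43/3650088 - 7465361) = 1/(-27249224601725/3650088) = -3650088/27249224601725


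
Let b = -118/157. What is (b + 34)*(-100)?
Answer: -522000/157 ≈ -3324.8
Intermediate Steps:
b = -118/157 (b = -118*1/157 = -118/157 ≈ -0.75159)
(b + 34)*(-100) = (-118/157 + 34)*(-100) = (5220/157)*(-100) = -522000/157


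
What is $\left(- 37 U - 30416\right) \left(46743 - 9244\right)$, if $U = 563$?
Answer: $-1921711253$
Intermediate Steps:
$\left(- 37 U - 30416\right) \left(46743 - 9244\right) = \left(\left(-37\right) 563 - 30416\right) \left(46743 - 9244\right) = \left(-20831 - 30416\right) 37499 = \left(-51247\right) 37499 = -1921711253$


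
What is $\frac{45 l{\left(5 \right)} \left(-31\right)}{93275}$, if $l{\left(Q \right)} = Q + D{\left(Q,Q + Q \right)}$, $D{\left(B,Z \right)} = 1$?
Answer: $- \frac{1674}{18655} \approx -0.089735$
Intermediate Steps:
$l{\left(Q \right)} = 1 + Q$ ($l{\left(Q \right)} = Q + 1 = 1 + Q$)
$\frac{45 l{\left(5 \right)} \left(-31\right)}{93275} = \frac{45 \left(1 + 5\right) \left(-31\right)}{93275} = 45 \cdot 6 \left(-31\right) \frac{1}{93275} = 270 \left(-31\right) \frac{1}{93275} = \left(-8370\right) \frac{1}{93275} = - \frac{1674}{18655}$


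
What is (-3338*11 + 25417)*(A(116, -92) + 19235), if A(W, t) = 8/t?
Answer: -4999596303/23 ≈ -2.1737e+8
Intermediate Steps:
(-3338*11 + 25417)*(A(116, -92) + 19235) = (-3338*11 + 25417)*(8/(-92) + 19235) = (-36718 + 25417)*(8*(-1/92) + 19235) = -11301*(-2/23 + 19235) = -11301*442403/23 = -4999596303/23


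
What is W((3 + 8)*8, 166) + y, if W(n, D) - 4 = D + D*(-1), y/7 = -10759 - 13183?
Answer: -167590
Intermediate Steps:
y = -167594 (y = 7*(-10759 - 13183) = 7*(-23942) = -167594)
W(n, D) = 4 (W(n, D) = 4 + (D + D*(-1)) = 4 + (D - D) = 4 + 0 = 4)
W((3 + 8)*8, 166) + y = 4 - 167594 = -167590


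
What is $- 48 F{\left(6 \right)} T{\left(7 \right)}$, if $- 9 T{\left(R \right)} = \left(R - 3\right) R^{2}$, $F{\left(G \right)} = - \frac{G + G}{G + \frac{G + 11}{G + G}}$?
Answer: $- \frac{150528}{89} \approx -1691.3$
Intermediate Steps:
$F{\left(G \right)} = - \frac{2 G}{G + \frac{11 + G}{2 G}}$
$T{\left(R \right)} = - \frac{R^{2} \left(-3 + R\right)}{9}$ ($T{\left(R \right)} = - \frac{\left(R - 3\right) R^{2}}{9} = - \frac{\left(-3 + R\right) R^{2}}{9} = - \frac{R^{2} \left(-3 + R\right)}{9}$)
$- 48 F{\left(6 \right)} T{\left(7 \right)} = - 48 \left(- \frac{4 \cdot 6^{2}}{11 + 6 + 2 \cdot 6^{2}}\right) \frac{7^{2} \left(3 - 7\right)}{9} = - 48 \left(\left(-4\right) 36 \frac{1}{11 + 6 + 2 \cdot 36}\right) \frac{1}{9} \cdot 49 \left(3 - 7\right) = - 48 \left(\left(-4\right) 36 \frac{1}{11 + 6 + 72}\right) \frac{1}{9} \cdot 49 \left(-4\right) = - 48 \left(\left(-4\right) 36 \cdot \frac{1}{89}\right) \left(- \frac{196}{9}\right) = \left(-48\right) \left(- \frac{144}{89}\right) \left(- \frac{196}{9}\right) = \frac{6912}{89} \left(- \frac{196}{9}\right) = - \frac{150528}{89}$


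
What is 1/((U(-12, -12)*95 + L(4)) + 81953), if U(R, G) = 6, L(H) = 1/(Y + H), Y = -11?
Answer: 7/577660 ≈ 1.2118e-5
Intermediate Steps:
L(H) = 1/(-11 + H)
1/((U(-12, -12)*95 + L(4)) + 81953) = 1/((6*95 + 1/(-11 + 4)) + 81953) = 1/((570 + 1/(-7)) + 81953) = 1/((570 - ⅐) + 81953) = 1/(3989/7 + 81953) = 1/(577660/7) = 7/577660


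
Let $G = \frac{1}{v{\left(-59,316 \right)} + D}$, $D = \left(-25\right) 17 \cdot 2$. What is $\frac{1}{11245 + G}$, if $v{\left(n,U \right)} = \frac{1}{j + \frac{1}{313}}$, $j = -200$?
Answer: $\frac{53209463}{598340348836} \approx 8.8928 \cdot 10^{-5}$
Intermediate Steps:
$v{\left(n,U \right)} = - \frac{313}{62599}$ ($v{\left(n,U \right)} = \frac{1}{-200 + \frac{1}{313}} = \frac{1}{- \frac{62599}{313}} = - \frac{313}{62599}$)
$D = -850$ ($D = \left(-425\right) 2 = -850$)
$G = - \frac{62599}{53209463}$ ($G = \frac{1}{- \frac{313}{62599} - 850} = \frac{1}{- \frac{53209463}{62599}} = - \frac{62599}{53209463} \approx -0.0011765$)
$\frac{1}{11245 + G} = \frac{1}{11245 - \frac{62599}{53209463}} = \frac{1}{\frac{598340348836}{53209463}} = \frac{53209463}{598340348836}$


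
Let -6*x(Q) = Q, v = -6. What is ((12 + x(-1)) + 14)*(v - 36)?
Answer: -1099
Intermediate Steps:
x(Q) = -Q/6
((12 + x(-1)) + 14)*(v - 36) = ((12 - 1/6*(-1)) + 14)*(-6 - 36) = ((12 + 1/6) + 14)*(-42) = (73/6 + 14)*(-42) = (157/6)*(-42) = -1099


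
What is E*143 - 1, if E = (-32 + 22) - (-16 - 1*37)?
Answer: 6148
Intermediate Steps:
E = 43 (E = -10 - (-16 - 37) = -10 - 1*(-53) = -10 + 53 = 43)
E*143 - 1 = 43*143 - 1 = 6149 - 1 = 6148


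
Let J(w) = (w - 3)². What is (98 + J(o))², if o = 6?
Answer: 11449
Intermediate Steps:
J(w) = (-3 + w)²
(98 + J(o))² = (98 + (-3 + 6)²)² = (98 + 3²)² = (98 + 9)² = 107² = 11449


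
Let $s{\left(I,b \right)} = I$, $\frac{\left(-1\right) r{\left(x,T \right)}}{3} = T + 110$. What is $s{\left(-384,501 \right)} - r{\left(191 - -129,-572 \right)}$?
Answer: $-1770$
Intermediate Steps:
$r{\left(x,T \right)} = -330 - 3 T$ ($r{\left(x,T \right)} = - 3 \left(T + 110\right) = - 3 \left(110 + T\right) = -330 - 3 T$)
$s{\left(-384,501 \right)} - r{\left(191 - -129,-572 \right)} = -384 - \left(-330 - -1716\right) = -384 - \left(-330 + 1716\right) = -384 - 1386 = -1770$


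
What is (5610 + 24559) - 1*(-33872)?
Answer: 64041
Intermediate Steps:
(5610 + 24559) - 1*(-33872) = 30169 + 33872 = 64041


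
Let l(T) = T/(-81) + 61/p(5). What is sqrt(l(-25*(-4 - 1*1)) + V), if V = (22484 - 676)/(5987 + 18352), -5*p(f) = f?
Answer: I*sqrt(328670951546)/73017 ≈ 7.8516*I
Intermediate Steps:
p(f) = -f/5
l(T) = -61 - T/81 (l(T) = T/(-81) + 61/((-1/5*5)) = T*(-1/81) + 61/(-1) = -T/81 + 61*(-1) = -T/81 - 61 = -61 - T/81)
V = 21808/24339 ≈ 0.89601
sqrt(l(-25*(-4 - 1*1)) + V) = sqrt((-61 - (-25)*(-4 - 1*1)/81) + 21808/24339) = sqrt((-61 - (-25)*(-4 - 1)/81) + 21808/24339) = sqrt((-61 - (-25)*(-5)/81) + 21808/24339) = sqrt((-61 - 1/81*125) + 21808/24339) = sqrt((-61 - 125/81) + 21808/24339) = sqrt(-5066/81 + 21808/24339) = sqrt(-40511642/657153) = I*sqrt(328670951546)/73017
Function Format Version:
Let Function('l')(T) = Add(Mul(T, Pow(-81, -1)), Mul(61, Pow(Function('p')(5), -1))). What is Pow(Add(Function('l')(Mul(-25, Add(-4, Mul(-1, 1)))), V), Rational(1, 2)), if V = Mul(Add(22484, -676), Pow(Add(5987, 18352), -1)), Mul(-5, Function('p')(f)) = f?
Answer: Mul(Rational(1, 73017), I, Pow(328670951546, Rational(1, 2))) ≈ Mul(7.8516, I)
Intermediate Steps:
Function('p')(f) = Mul(Rational(-1, 5), f)
Function('l')(T) = Add(-61, Mul(Rational(-1, 81), T)) (Function('l')(T) = Add(Mul(T, Pow(-81, -1)), Mul(61, Pow(Mul(Rational(-1, 5), 5), -1))) = Add(Mul(T, Rational(-1, 81)), Mul(61, Pow(-1, -1))) = Add(Mul(Rational(-1, 81), T), Mul(61, -1)) = Add(Mul(Rational(-1, 81), T), -61) = Add(-61, Mul(Rational(-1, 81), T)))
V = Rational(21808, 24339) (V = Mul(21808, Pow(24339, -1)) = Mul(21808, Rational(1, 24339)) = Rational(21808, 24339) ≈ 0.89601)
Pow(Add(Function('l')(Mul(-25, Add(-4, Mul(-1, 1)))), V), Rational(1, 2)) = Pow(Add(Add(-61, Mul(Rational(-1, 81), Mul(-25, Add(-4, Mul(-1, 1))))), Rational(21808, 24339)), Rational(1, 2)) = Pow(Add(Add(-61, Mul(Rational(-1, 81), Mul(-25, Add(-4, -1)))), Rational(21808, 24339)), Rational(1, 2)) = Pow(Add(Add(-61, Mul(Rational(-1, 81), Mul(-25, -5))), Rational(21808, 24339)), Rational(1, 2)) = Pow(Add(Add(-61, Mul(Rational(-1, 81), 125)), Rational(21808, 24339)), Rational(1, 2)) = Pow(Add(Add(-61, Rational(-125, 81)), Rational(21808, 24339)), Rational(1, 2)) = Pow(Add(Rational(-5066, 81), Rational(21808, 24339)), Rational(1, 2)) = Pow(Rational(-40511642, 657153), Rational(1, 2)) = Mul(Rational(1, 73017), I, Pow(328670951546, Rational(1, 2)))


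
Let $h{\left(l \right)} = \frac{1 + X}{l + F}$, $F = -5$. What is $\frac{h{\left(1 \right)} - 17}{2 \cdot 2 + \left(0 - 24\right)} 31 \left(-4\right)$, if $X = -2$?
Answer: $- \frac{2077}{20} \approx -103.85$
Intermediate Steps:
$h{\left(l \right)} = - \frac{1}{-5 + l}$ ($h{\left(l \right)} = \frac{1 - 2}{l - 5} = - \frac{1}{-5 + l}$)
$\frac{h{\left(1 \right)} - 17}{2 \cdot 2 + \left(0 - 24\right)} 31 \left(-4\right) = \frac{- \frac{1}{-5 + 1} - 17}{2 \cdot 2 + \left(0 - 24\right)} 31 \left(-4\right) = \frac{- \frac{1}{-4} - 17}{4 + \left(0 - 24\right)} 31 \left(-4\right) = \frac{\left(-1\right) \left(- \frac{1}{4}\right) - 17}{4 - 24} \cdot 31 \left(-4\right) = \frac{\frac{1}{4} - 17}{-20} \cdot 31 \left(-4\right) = \left(- \frac{67}{4}\right) \left(- \frac{1}{20}\right) 31 \left(-4\right) = \frac{67}{80} \cdot 31 \left(-4\right) = \frac{2077}{80} \left(-4\right) = - \frac{2077}{20}$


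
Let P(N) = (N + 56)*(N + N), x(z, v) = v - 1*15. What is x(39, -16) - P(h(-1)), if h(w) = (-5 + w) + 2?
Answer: 385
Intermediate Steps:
h(w) = -3 + w
x(z, v) = -15 + v (x(z, v) = v - 15 = -15 + v)
P(N) = 2*N*(56 + N) (P(N) = (56 + N)*(2*N) = 2*N*(56 + N))
x(39, -16) - P(h(-1)) = (-15 - 16) - 2*(-3 - 1)*(56 + (-3 - 1)) = -31 - 2*(-4)*(56 - 4) = -31 - 2*(-4)*52 = -31 - 1*(-416) = -31 + 416 = 385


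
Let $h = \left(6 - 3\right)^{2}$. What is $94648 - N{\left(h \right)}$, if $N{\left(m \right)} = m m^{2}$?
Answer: $93919$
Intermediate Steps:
$h = 9$ ($h = 3^{2} = 9$)
$N{\left(m \right)} = m^{3}$
$94648 - N{\left(h \right)} = 94648 - 9^{3} = 94648 - 729 = 93919$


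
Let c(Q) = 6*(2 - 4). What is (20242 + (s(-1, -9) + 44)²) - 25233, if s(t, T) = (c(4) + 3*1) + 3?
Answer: -3547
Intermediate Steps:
c(Q) = -12 (c(Q) = 6*(-2) = -12)
s(t, T) = -6 (s(t, T) = (-12 + 3*1) + 3 = (-12 + 3) + 3 = -9 + 3 = -6)
(20242 + (s(-1, -9) + 44)²) - 25233 = (20242 + (-6 + 44)²) - 25233 = (20242 + 38²) - 25233 = (20242 + 1444) - 25233 = 21686 - 25233 = -3547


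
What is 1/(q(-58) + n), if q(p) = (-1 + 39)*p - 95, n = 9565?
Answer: 1/7266 ≈ 0.00013763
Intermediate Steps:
q(p) = -95 + 38*p (q(p) = 38*p - 95 = -95 + 38*p)
1/(q(-58) + n) = 1/((-95 + 38*(-58)) + 9565) = 1/((-95 - 2204) + 9565) = 1/(-2299 + 9565) = 1/7266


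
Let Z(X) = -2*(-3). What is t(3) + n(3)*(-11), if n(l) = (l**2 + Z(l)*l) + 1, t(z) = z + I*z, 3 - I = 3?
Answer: -305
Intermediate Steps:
I = 0 (I = 3 - 1*3 = 3 - 3 = 0)
Z(X) = 6
t(z) = z (t(z) = z + 0*z = z + 0 = z)
n(l) = 1 + l**2 + 6*l (n(l) = (l**2 + 6*l) + 1 = 1 + l**2 + 6*l)
t(3) + n(3)*(-11) = 3 + (1 + 3**2 + 6*3)*(-11) = 3 + (1 + 9 + 18)*(-11) = 3 + 28*(-11) = 3 - 308 = -305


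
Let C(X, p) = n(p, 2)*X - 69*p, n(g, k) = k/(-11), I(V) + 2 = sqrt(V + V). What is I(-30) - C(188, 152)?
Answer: 115722/11 + 2*I*sqrt(15) ≈ 10520.0 + 7.746*I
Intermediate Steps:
I(V) = -2 + sqrt(2)*sqrt(V) (I(V) = -2 + sqrt(V + V) = -2 + sqrt(2*V) = -2 + sqrt(2)*sqrt(V))
n(g, k) = -k/11 (n(g, k) = k*(-1/11) = -k/11)
C(X, p) = -69*p - 2*X/11 (C(X, p) = (-1/11*2)*X - 69*p = -2*X/11 - 69*p = -69*p - 2*X/11)
I(-30) - C(188, 152) = (-2 + sqrt(2)*sqrt(-30)) - (-69*152 - 2/11*188) = (-2 + sqrt(2)*(I*sqrt(30))) - (-10488 - 376/11) = (-2 + 2*I*sqrt(15)) - 1*(-115744/11) = (-2 + 2*I*sqrt(15)) + 115744/11 = 115722/11 + 2*I*sqrt(15)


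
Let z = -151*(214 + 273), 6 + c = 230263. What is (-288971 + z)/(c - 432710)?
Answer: 21324/11909 ≈ 1.7906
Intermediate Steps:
c = 230257 (c = -6 + 230263 = 230257)
z = -73537 (z = -151*487 = -73537)
(-288971 + z)/(c - 432710) = (-288971 - 73537)/(230257 - 432710) = -362508/(-202453) = -362508*(-1/202453) = 21324/11909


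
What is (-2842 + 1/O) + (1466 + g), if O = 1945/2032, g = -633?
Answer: -3905473/1945 ≈ -2008.0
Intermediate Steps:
O = 1945/2032 (O = 1945*(1/2032) = 1945/2032 ≈ 0.95718)
(-2842 + 1/O) + (1466 + g) = (-2842 + 1/(1945/2032)) + (1466 - 633) = (-2842 + 2032/1945) + 833 = -5525658/1945 + 833 = -3905473/1945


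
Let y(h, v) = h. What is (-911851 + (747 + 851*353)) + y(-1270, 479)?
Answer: -611971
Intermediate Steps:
(-911851 + (747 + 851*353)) + y(-1270, 479) = (-911851 + (747 + 851*353)) - 1270 = (-911851 + (747 + 300403)) - 1270 = (-911851 + 301150) - 1270 = -610701 - 1270 = -611971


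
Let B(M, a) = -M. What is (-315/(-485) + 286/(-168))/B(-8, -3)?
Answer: -8579/65184 ≈ -0.13161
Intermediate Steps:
(-315/(-485) + 286/(-168))/B(-8, -3) = (-315/(-485) + 286/(-168))/((-1*(-8))) = (-315*(-1/485) + 286*(-1/168))/8 = (63/97 - 143/84)*(⅛) = -8579/8148*⅛ = -8579/65184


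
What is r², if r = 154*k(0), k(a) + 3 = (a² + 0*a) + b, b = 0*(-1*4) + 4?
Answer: 23716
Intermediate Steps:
b = 4 (b = 0*(-4) + 4 = 0 + 4 = 4)
k(a) = 1 + a² (k(a) = -3 + ((a² + 0*a) + 4) = -3 + ((a² + 0) + 4) = -3 + (a² + 4) = -3 + (4 + a²) = 1 + a²)
r = 154 (r = 154*(1 + 0²) = 154*(1 + 0) = 154*1 = 154)
r² = 154² = 23716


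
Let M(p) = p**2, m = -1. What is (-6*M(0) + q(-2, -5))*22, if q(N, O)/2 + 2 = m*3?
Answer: -220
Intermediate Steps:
q(N, O) = -10 (q(N, O) = -4 + 2*(-1*3) = -4 + 2*(-3) = -4 - 6 = -10)
(-6*M(0) + q(-2, -5))*22 = (-6*0**2 - 10)*22 = (-6*0 - 10)*22 = (0 - 10)*22 = -10*22 = -220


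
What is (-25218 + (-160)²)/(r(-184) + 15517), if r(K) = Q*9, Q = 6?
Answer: 382/15571 ≈ 0.024533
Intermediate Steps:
r(K) = 54 (r(K) = 6*9 = 54)
(-25218 + (-160)²)/(r(-184) + 15517) = (-25218 + (-160)²)/(54 + 15517) = (-25218 + 25600)/15571 = 382*(1/15571) = 382/15571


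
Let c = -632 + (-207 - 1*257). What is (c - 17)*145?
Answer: -161385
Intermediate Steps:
c = -1096 (c = -632 + (-207 - 257) = -632 - 464 = -1096)
(c - 17)*145 = (-1096 - 17)*145 = -1113*145 = -161385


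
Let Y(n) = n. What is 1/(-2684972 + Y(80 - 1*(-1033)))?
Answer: -1/2683859 ≈ -3.7260e-7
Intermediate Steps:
1/(-2684972 + Y(80 - 1*(-1033))) = 1/(-2684972 + (80 - 1*(-1033))) = 1/(-2684972 + (80 + 1033)) = 1/(-2684972 + 1113) = 1/(-2683859) = -1/2683859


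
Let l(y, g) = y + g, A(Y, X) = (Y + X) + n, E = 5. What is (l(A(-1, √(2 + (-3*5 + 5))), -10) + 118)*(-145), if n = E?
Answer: -16240 - 290*I*√2 ≈ -16240.0 - 410.12*I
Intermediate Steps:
n = 5
A(Y, X) = 5 + X + Y (A(Y, X) = (Y + X) + 5 = (X + Y) + 5 = 5 + X + Y)
l(y, g) = g + y
(l(A(-1, √(2 + (-3*5 + 5))), -10) + 118)*(-145) = ((-10 + (5 + √(2 + (-3*5 + 5)) - 1)) + 118)*(-145) = ((-10 + (5 + √(2 + (-15 + 5)) - 1)) + 118)*(-145) = ((-10 + (5 + √(2 - 10) - 1)) + 118)*(-145) = ((-10 + (5 + √(-8) - 1)) + 118)*(-145) = ((-10 + (5 + 2*I*√2 - 1)) + 118)*(-145) = ((-10 + (4 + 2*I*√2)) + 118)*(-145) = ((-6 + 2*I*√2) + 118)*(-145) = (112 + 2*I*√2)*(-145) = -16240 - 290*I*√2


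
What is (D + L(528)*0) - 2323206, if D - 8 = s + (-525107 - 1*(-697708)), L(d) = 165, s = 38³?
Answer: -2095725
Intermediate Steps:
s = 54872
D = 227481 (D = 8 + (54872 + (-525107 - 1*(-697708))) = 8 + (54872 + (-525107 + 697708)) = 8 + (54872 + 172601) = 8 + 227473 = 227481)
(D + L(528)*0) - 2323206 = (227481 + 165*0) - 2323206 = (227481 + 0) - 2323206 = 227481 - 2323206 = -2095725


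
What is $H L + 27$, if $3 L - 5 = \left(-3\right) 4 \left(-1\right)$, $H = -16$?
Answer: $- \frac{191}{3} \approx -63.667$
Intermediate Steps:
$L = \frac{17}{3}$ ($L = \frac{5}{3} + \frac{\left(-3\right) 4 \left(-1\right)}{3} = \frac{5}{3} + \frac{\left(-12\right) \left(-1\right)}{3} = \frac{5}{3} + \frac{1}{3} \cdot 12 = \frac{5}{3} + 4 = \frac{17}{3} \approx 5.6667$)
$H L + 27 = \left(-16\right) \frac{17}{3} + 27 = - \frac{272}{3} + 27 = - \frac{191}{3}$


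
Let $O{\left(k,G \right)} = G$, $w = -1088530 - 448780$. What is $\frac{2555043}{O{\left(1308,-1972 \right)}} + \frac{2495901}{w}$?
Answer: $- \frac{115671031503}{89163980} \approx -1297.3$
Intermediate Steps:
$w = -1537310$ ($w = -1088530 - 448780 = -1537310$)
$\frac{2555043}{O{\left(1308,-1972 \right)}} + \frac{2495901}{w} = \frac{2555043}{-1972} + \frac{2495901}{-1537310} = 2555043 \left(- \frac{1}{1972}\right) + 2495901 \left(- \frac{1}{1537310}\right) = - \frac{2555043}{1972} - \frac{2495901}{1537310} = - \frac{115671031503}{89163980}$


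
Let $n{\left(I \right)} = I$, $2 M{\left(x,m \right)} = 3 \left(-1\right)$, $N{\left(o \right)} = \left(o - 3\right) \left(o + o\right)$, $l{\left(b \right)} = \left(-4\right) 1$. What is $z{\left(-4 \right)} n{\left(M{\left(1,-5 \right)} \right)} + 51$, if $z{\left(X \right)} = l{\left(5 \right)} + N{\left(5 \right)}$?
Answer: $27$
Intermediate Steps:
$l{\left(b \right)} = -4$
$N{\left(o \right)} = 2 o \left(-3 + o\right)$ ($N{\left(o \right)} = \left(-3 + o\right) 2 o = 2 o \left(-3 + o\right)$)
$z{\left(X \right)} = 16$ ($z{\left(X \right)} = -4 + 2 \cdot 5 \left(-3 + 5\right) = -4 + 2 \cdot 5 \cdot 2 = -4 + 20 = 16$)
$M{\left(x,m \right)} = - \frac{3}{2}$ ($M{\left(x,m \right)} = \frac{3 \left(-1\right)}{2} = \frac{1}{2} \left(-3\right) = - \frac{3}{2}$)
$z{\left(-4 \right)} n{\left(M{\left(1,-5 \right)} \right)} + 51 = 16 \left(- \frac{3}{2}\right) + 51 = -24 + 51 = 27$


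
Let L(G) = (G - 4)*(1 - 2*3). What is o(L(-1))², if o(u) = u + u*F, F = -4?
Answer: 5625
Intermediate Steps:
L(G) = 20 - 5*G (L(G) = (-4 + G)*(1 - 6) = (-4 + G)*(-5) = 20 - 5*G)
o(u) = -3*u (o(u) = u + u*(-4) = u - 4*u = -3*u)
o(L(-1))² = (-3*(20 - 5*(-1)))² = (-3*(20 + 5))² = (-3*25)² = (-75)² = 5625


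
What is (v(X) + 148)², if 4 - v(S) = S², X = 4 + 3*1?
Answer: 10609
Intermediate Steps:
X = 7 (X = 4 + 3 = 7)
v(S) = 4 - S²
(v(X) + 148)² = ((4 - 1*7²) + 148)² = ((4 - 1*49) + 148)² = ((4 - 49) + 148)² = (-45 + 148)² = 103² = 10609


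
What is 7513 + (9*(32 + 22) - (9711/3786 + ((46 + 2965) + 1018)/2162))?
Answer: 5453185141/682111 ≈ 7994.6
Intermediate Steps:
7513 + (9*(32 + 22) - (9711/3786 + ((46 + 2965) + 1018)/2162)) = 7513 + (9*54 - (9711*(1/3786) + (3011 + 1018)*(1/2162))) = 7513 + (486 - (3237/1262 + 4029*(1/2162))) = 7513 + (486 - (3237/1262 + 4029/2162)) = 7513 + (486 - 1*3020748/682111) = 7513 + (486 - 3020748/682111) = 7513 + 328485198/682111 = 5453185141/682111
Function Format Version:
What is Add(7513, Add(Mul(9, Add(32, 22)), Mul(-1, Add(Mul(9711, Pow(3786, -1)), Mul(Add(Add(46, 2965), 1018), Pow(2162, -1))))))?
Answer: Rational(5453185141, 682111) ≈ 7994.6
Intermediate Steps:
Add(7513, Add(Mul(9, Add(32, 22)), Mul(-1, Add(Mul(9711, Pow(3786, -1)), Mul(Add(Add(46, 2965), 1018), Pow(2162, -1)))))) = Add(7513, Add(Mul(9, 54), Mul(-1, Add(Mul(9711, Rational(1, 3786)), Mul(Add(3011, 1018), Rational(1, 2162)))))) = Add(7513, Add(486, Mul(-1, Add(Rational(3237, 1262), Mul(4029, Rational(1, 2162)))))) = Add(7513, Add(486, Mul(-1, Add(Rational(3237, 1262), Rational(4029, 2162))))) = Add(7513, Add(486, Mul(-1, Rational(3020748, 682111)))) = Add(7513, Add(486, Rational(-3020748, 682111))) = Add(7513, Rational(328485198, 682111)) = Rational(5453185141, 682111)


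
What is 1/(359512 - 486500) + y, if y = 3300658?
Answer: 419143958103/126988 ≈ 3.3007e+6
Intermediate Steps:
1/(359512 - 486500) + y = 1/(359512 - 486500) + 3300658 = 1/(-126988) + 3300658 = -1/126988 + 3300658 = 419143958103/126988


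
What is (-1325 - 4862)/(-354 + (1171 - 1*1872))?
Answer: 6187/1055 ≈ 5.8645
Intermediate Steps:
(-1325 - 4862)/(-354 + (1171 - 1*1872)) = -6187/(-354 + (1171 - 1872)) = -6187/(-354 - 701) = -6187/(-1055) = -6187*(-1/1055) = 6187/1055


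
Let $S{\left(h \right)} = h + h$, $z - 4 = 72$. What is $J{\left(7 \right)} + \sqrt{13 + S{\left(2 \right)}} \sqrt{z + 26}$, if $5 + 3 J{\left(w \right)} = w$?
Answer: $\frac{2}{3} + 17 \sqrt{6} \approx 42.308$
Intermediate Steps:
$z = 76$ ($z = 4 + 72 = 76$)
$J{\left(w \right)} = - \frac{5}{3} + \frac{w}{3}$
$S{\left(h \right)} = 2 h$
$J{\left(7 \right)} + \sqrt{13 + S{\left(2 \right)}} \sqrt{z + 26} = \left(- \frac{5}{3} + \frac{1}{3} \cdot 7\right) + \sqrt{13 + 2 \cdot 2} \sqrt{76 + 26} = \left(- \frac{5}{3} + \frac{7}{3}\right) + \sqrt{13 + 4} \sqrt{102} = \frac{2}{3} + \sqrt{17} \sqrt{102} = \frac{2}{3} + 17 \sqrt{6}$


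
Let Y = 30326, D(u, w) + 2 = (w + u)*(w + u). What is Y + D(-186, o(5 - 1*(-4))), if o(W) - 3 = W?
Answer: 60600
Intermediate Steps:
o(W) = 3 + W
D(u, w) = -2 + (u + w)² (D(u, w) = -2 + (w + u)*(w + u) = -2 + (u + w)*(u + w) = -2 + (u + w)²)
Y + D(-186, o(5 - 1*(-4))) = 30326 + (-2 + (-186 + (3 + (5 - 1*(-4))))²) = 30326 + (-2 + (-186 + (3 + (5 + 4)))²) = 30326 + (-2 + (-186 + (3 + 9))²) = 30326 + (-2 + (-186 + 12)²) = 30326 + (-2 + (-174)²) = 30326 + (-2 + 30276) = 30326 + 30274 = 60600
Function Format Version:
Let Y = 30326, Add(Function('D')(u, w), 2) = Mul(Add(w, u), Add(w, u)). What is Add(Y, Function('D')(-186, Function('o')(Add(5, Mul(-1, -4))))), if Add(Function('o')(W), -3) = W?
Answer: 60600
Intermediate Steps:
Function('o')(W) = Add(3, W)
Function('D')(u, w) = Add(-2, Pow(Add(u, w), 2)) (Function('D')(u, w) = Add(-2, Mul(Add(w, u), Add(w, u))) = Add(-2, Mul(Add(u, w), Add(u, w))) = Add(-2, Pow(Add(u, w), 2)))
Add(Y, Function('D')(-186, Function('o')(Add(5, Mul(-1, -4))))) = Add(30326, Add(-2, Pow(Add(-186, Add(3, Add(5, Mul(-1, -4)))), 2))) = Add(30326, Add(-2, Pow(Add(-186, Add(3, Add(5, 4))), 2))) = Add(30326, Add(-2, Pow(Add(-186, Add(3, 9)), 2))) = Add(30326, Add(-2, Pow(Add(-186, 12), 2))) = Add(30326, Add(-2, Pow(-174, 2))) = Add(30326, Add(-2, 30276)) = Add(30326, 30274) = 60600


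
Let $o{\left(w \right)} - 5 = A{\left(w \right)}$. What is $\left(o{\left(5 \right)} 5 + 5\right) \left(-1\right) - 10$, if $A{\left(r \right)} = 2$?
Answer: $-50$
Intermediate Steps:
$o{\left(w \right)} = 7$ ($o{\left(w \right)} = 5 + 2 = 7$)
$\left(o{\left(5 \right)} 5 + 5\right) \left(-1\right) - 10 = \left(7 \cdot 5 + 5\right) \left(-1\right) - 10 = \left(35 + 5\right) \left(-1\right) - 10 = 40 \left(-1\right) - 10 = -40 - 10 = -50$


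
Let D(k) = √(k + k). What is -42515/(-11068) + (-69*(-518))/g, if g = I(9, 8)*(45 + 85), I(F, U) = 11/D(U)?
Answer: 821583137/7913620 ≈ 103.82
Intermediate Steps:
D(k) = √2*√k (D(k) = √(2*k) = √2*√k)
I(F, U) = 11*√2/(2*√U) (I(F, U) = 11/((√2*√U)) = 11*(√2/(2*√U)) = 11*√2/(2*√U))
g = 715/2 (g = (11*√2/(2*√8))*(45 + 85) = (11*√2*(√2/4)/2)*130 = (11/4)*130 = 715/2 ≈ 357.50)
-42515/(-11068) + (-69*(-518))/g = -42515/(-11068) + (-69*(-518))/(715/2) = -42515*(-1/11068) + 35742*(2/715) = 42515/11068 + 71484/715 = 821583137/7913620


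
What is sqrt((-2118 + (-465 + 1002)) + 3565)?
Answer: 8*sqrt(31) ≈ 44.542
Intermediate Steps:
sqrt((-2118 + (-465 + 1002)) + 3565) = sqrt((-2118 + 537) + 3565) = sqrt(-1581 + 3565) = sqrt(1984) = 8*sqrt(31)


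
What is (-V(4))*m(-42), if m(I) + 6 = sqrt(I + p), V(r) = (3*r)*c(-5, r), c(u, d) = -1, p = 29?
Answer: -72 + 12*I*sqrt(13) ≈ -72.0 + 43.267*I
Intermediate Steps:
V(r) = -3*r (V(r) = (3*r)*(-1) = -3*r)
m(I) = -6 + sqrt(29 + I) (m(I) = -6 + sqrt(I + 29) = -6 + sqrt(29 + I))
(-V(4))*m(-42) = (-(-3)*4)*(-6 + sqrt(29 - 42)) = (-1*(-12))*(-6 + sqrt(-13)) = 12*(-6 + I*sqrt(13)) = -72 + 12*I*sqrt(13)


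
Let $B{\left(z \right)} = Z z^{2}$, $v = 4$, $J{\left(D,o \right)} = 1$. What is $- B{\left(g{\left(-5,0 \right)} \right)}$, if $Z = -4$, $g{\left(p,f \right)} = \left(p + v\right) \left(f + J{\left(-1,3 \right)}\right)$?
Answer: $4$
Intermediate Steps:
$g{\left(p,f \right)} = \left(1 + f\right) \left(4 + p\right)$ ($g{\left(p,f \right)} = \left(p + 4\right) \left(f + 1\right) = \left(4 + p\right) \left(1 + f\right) = \left(1 + f\right) \left(4 + p\right)$)
$B{\left(z \right)} = - 4 z^{2}$
$- B{\left(g{\left(-5,0 \right)} \right)} = - \left(-4\right) \left(4 - 5 + 4 \cdot 0 + 0 \left(-5\right)\right)^{2} = - \left(-4\right) \left(4 - 5 + 0 + 0\right)^{2} = - \left(-4\right) \left(-1\right)^{2} = - \left(-4\right) 1 = \left(-1\right) \left(-4\right) = 4$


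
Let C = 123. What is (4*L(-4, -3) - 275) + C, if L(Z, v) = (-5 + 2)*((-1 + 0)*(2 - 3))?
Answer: -164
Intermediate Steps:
L(Z, v) = -3 (L(Z, v) = -(-3)*(-1) = -3*1 = -3)
(4*L(-4, -3) - 275) + C = (4*(-3) - 275) + 123 = (-12 - 275) + 123 = -287 + 123 = -164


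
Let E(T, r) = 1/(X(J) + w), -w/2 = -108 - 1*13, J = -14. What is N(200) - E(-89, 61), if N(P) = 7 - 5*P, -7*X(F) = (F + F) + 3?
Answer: -1706974/1719 ≈ -993.00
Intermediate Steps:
w = 242 (w = -2*(-108 - 1*13) = -2*(-108 - 13) = -2*(-121) = 242)
X(F) = -3/7 - 2*F/7 (X(F) = -((F + F) + 3)/7 = -(2*F + 3)/7 = -(3 + 2*F)/7 = -3/7 - 2*F/7)
E(T, r) = 7/1719 (E(T, r) = 1/((-3/7 - 2/7*(-14)) + 242) = 1/((-3/7 + 4) + 242) = 1/(25/7 + 242) = 1/(1719/7) = 7/1719)
N(200) - E(-89, 61) = (7 - 5*200) - 1*7/1719 = (7 - 1000) - 7/1719 = -993 - 7/1719 = -1706974/1719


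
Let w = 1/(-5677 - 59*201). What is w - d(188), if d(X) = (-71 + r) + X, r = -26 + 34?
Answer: -2192001/17536 ≈ -125.00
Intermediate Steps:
r = 8
d(X) = -63 + X (d(X) = (-71 + 8) + X = -63 + X)
w = -1/17536 (w = 1/(-5677 - 11859) = 1/(-17536) = -1/17536 ≈ -5.7026e-5)
w - d(188) = -1/17536 - (-63 + 188) = -1/17536 - 1*125 = -1/17536 - 125 = -2192001/17536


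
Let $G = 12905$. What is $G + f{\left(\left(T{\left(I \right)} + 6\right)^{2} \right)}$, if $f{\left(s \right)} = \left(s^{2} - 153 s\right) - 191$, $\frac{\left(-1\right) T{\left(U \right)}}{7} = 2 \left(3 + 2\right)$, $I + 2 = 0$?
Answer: $16163242$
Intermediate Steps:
$I = -2$ ($I = -2 + 0 = -2$)
$T{\left(U \right)} = -70$ ($T{\left(U \right)} = - 7 \cdot 2 \left(3 + 2\right) = - 7 \cdot 2 \cdot 5 = \left(-7\right) 10 = -70$)
$f{\left(s \right)} = -191 + s^{2} - 153 s$
$G + f{\left(\left(T{\left(I \right)} + 6\right)^{2} \right)} = 12905 - \left(191 - \left(-70 + 6\right)^{4} + 153 \left(-70 + 6\right)^{2}\right) = 12905 - \left(191 - 16777216 + 626688\right) = 12905 - \left(626879 - 16777216\right) = 12905 - -16150337 = 12905 + 16150337 = 16163242$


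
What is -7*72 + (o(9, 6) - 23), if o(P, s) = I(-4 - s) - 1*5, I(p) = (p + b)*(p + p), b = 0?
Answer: -332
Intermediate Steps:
I(p) = 2*p² (I(p) = (p + 0)*(p + p) = p*(2*p) = 2*p²)
o(P, s) = -5 + 2*(-4 - s)² (o(P, s) = 2*(-4 - s)² - 1*5 = 2*(-4 - s)² - 5 = -5 + 2*(-4 - s)²)
-7*72 + (o(9, 6) - 23) = -7*72 + ((-5 + 2*(4 + 6)²) - 23) = -504 + ((-5 + 2*10²) - 23) = -504 + ((-5 + 2*100) - 23) = -504 + ((-5 + 200) - 23) = -504 + (195 - 23) = -504 + 172 = -332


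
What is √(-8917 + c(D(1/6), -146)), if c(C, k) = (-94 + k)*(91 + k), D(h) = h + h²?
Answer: √4283 ≈ 65.445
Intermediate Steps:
√(-8917 + c(D(1/6), -146)) = √(-8917 + (-8554 + (-146)² - 3*(-146))) = √(-8917 + (-8554 + 21316 + 438)) = √(-8917 + 13200) = √4283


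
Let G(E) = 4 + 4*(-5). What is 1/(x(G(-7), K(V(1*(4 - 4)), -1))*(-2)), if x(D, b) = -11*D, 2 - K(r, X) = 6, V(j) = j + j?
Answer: -1/352 ≈ -0.0028409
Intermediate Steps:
G(E) = -16 (G(E) = 4 - 20 = -16)
V(j) = 2*j
K(r, X) = -4 (K(r, X) = 2 - 1*6 = 2 - 6 = -4)
1/(x(G(-7), K(V(1*(4 - 4)), -1))*(-2)) = 1/(-11*(-16)*(-2)) = 1/(176*(-2)) = 1/(-352) = -1/352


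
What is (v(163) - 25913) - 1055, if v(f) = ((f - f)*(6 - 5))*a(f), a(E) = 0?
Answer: -26968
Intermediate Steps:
v(f) = 0 (v(f) = ((f - f)*(6 - 5))*0 = (0*1)*0 = 0*0 = 0)
(v(163) - 25913) - 1055 = (0 - 25913) - 1055 = -25913 - 1055 = -26968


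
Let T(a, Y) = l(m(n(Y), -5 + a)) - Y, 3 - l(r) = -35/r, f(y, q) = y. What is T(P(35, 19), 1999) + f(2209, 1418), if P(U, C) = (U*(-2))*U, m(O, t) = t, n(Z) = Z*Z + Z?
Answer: 104576/491 ≈ 212.99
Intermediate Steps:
n(Z) = Z + Z**2 (n(Z) = Z**2 + Z = Z + Z**2)
l(r) = 3 + 35/r (l(r) = 3 - (-35)/r = 3 + 35/r)
P(U, C) = -2*U**2 (P(U, C) = (-2*U)*U = -2*U**2)
T(a, Y) = 3 - Y + 35/(-5 + a) (T(a, Y) = (3 + 35/(-5 + a)) - Y = 3 - Y + 35/(-5 + a))
T(P(35, 19), 1999) + f(2209, 1418) = (35 + (-5 - 2*35**2)*(3 - 1*1999))/(-5 - 2*35**2) + 2209 = (35 + (-5 - 2*1225)*(3 - 1999))/(-5 - 2*1225) + 2209 = (35 + (-5 - 2450)*(-1996))/(-5 - 2450) + 2209 = (35 - 2455*(-1996))/(-2455) + 2209 = -(35 + 4900180)/2455 + 2209 = -1/2455*4900215 + 2209 = -980043/491 + 2209 = 104576/491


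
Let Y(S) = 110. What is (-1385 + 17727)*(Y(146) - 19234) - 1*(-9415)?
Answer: -312514993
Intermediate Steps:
(-1385 + 17727)*(Y(146) - 19234) - 1*(-9415) = (-1385 + 17727)*(110 - 19234) - 1*(-9415) = 16342*(-19124) + 9415 = -312524408 + 9415 = -312514993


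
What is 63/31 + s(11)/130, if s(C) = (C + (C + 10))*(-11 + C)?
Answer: 63/31 ≈ 2.0323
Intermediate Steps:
s(C) = (-11 + C)*(10 + 2*C) (s(C) = (C + (10 + C))*(-11 + C) = (10 + 2*C)*(-11 + C) = (-11 + C)*(10 + 2*C))
63/31 + s(11)/130 = 63/31 + (-110 - 12*11 + 2*11**2)/130 = 63*(1/31) + (-110 - 132 + 2*121)*(1/130) = 63/31 + (-110 - 132 + 242)*(1/130) = 63/31 + 0*(1/130) = 63/31 + 0 = 63/31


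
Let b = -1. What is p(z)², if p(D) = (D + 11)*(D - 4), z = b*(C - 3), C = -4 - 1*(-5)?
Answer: 676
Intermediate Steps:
C = 1 (C = -4 + 5 = 1)
z = 2 (z = -(1 - 3) = -1*(-2) = 2)
p(D) = (-4 + D)*(11 + D) (p(D) = (11 + D)*(-4 + D) = (-4 + D)*(11 + D))
p(z)² = (-44 + 2² + 7*2)² = (-44 + 4 + 14)² = (-26)² = 676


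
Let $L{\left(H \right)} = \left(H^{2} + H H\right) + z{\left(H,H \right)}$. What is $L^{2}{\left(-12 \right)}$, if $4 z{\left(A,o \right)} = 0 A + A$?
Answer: $81225$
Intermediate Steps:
$z{\left(A,o \right)} = \frac{A}{4}$ ($z{\left(A,o \right)} = \frac{0 A + A}{4} = \frac{0 + A}{4} = \frac{A}{4}$)
$L{\left(H \right)} = 2 H^{2} + \frac{H}{4}$ ($L{\left(H \right)} = \left(H^{2} + H H\right) + \frac{H}{4} = \left(H^{2} + H^{2}\right) + \frac{H}{4} = 2 H^{2} + \frac{H}{4}$)
$L^{2}{\left(-12 \right)} = \left(\frac{1}{4} \left(-12\right) \left(1 + 8 \left(-12\right)\right)\right)^{2} = \left(\frac{1}{4} \left(-12\right) \left(1 - 96\right)\right)^{2} = \left(\frac{1}{4} \left(-12\right) \left(-95\right)\right)^{2} = 285^{2} = 81225$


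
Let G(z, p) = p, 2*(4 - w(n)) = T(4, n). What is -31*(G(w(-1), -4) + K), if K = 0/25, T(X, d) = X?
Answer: 124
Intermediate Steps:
w(n) = 2 (w(n) = 4 - 1/2*4 = 4 - 2 = 2)
K = 0 (K = 0*(1/25) = 0)
-31*(G(w(-1), -4) + K) = -31*(-4 + 0) = -31*(-4) = 124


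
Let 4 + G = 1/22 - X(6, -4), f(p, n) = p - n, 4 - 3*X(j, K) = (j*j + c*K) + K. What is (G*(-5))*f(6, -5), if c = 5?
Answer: 425/6 ≈ 70.833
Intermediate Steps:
X(j, K) = 4/3 - 2*K - j**2/3 (X(j, K) = 4/3 - ((j*j + 5*K) + K)/3 = 4/3 - ((j**2 + 5*K) + K)/3 = 4/3 - (j**2 + 6*K)/3 = 4/3 + (-2*K - j**2/3) = 4/3 - 2*K - j**2/3)
G = -85/66 (G = -4 + (1/22 - (4/3 - 2*(-4) - 1/3*6**2)) = -4 + (1/22 - (4/3 + 8 - 1/3*36)) = -4 + (1/22 - (4/3 + 8 - 12)) = -4 + (1/22 - 1*(-8/3)) = -4 + (1/22 + 8/3) = -4 + 179/66 = -85/66 ≈ -1.2879)
(G*(-5))*f(6, -5) = (-85/66*(-5))*(6 - 1*(-5)) = 425*(6 + 5)/66 = (425/66)*11 = 425/6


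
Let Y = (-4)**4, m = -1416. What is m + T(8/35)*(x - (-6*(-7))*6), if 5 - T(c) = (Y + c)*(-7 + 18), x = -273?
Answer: 1475679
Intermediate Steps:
Y = 256
T(c) = -2811 - 11*c (T(c) = 5 - (256 + c)*(-7 + 18) = 5 - (256 + c)*11 = 5 - (2816 + 11*c) = 5 + (-2816 - 11*c) = -2811 - 11*c)
m + T(8/35)*(x - (-6*(-7))*6) = -1416 + (-2811 - 88/35)*(-273 - (-6*(-7))*6) = -1416 + (-2811 - 88/35)*(-273 - 42*6) = -1416 + (-2811 - 11*8/35)*(-273 - 1*252) = -1416 + (-2811 - 88/35)*(-273 - 252) = -1416 - 98473/35*(-525) = -1416 + 1477095 = 1475679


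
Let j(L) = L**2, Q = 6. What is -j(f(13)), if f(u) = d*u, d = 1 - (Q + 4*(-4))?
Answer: -20449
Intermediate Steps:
d = 11 (d = 1 - (6 + 4*(-4)) = 1 - (6 - 16) = 1 - 1*(-10) = 1 + 10 = 11)
f(u) = 11*u
-j(f(13)) = -(11*13)**2 = -1*143**2 = -1*20449 = -20449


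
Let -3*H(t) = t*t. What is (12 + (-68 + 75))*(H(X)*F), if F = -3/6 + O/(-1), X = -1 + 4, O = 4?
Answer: 513/2 ≈ 256.50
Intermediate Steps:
X = 3
H(t) = -t²/3 (H(t) = -t*t/3 = -t²/3)
F = -9/2 (F = -3/6 + 4/(-1) = -3*⅙ + 4*(-1) = -½ - 4 = -9/2 ≈ -4.5000)
(12 + (-68 + 75))*(H(X)*F) = (12 + (-68 + 75))*(-⅓*3²*(-9/2)) = (12 + 7)*(-⅓*9*(-9/2)) = 19*(-3*(-9/2)) = 19*(27/2) = 513/2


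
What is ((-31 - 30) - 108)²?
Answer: 28561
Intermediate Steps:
((-31 - 30) - 108)² = (-61 - 108)² = (-169)² = 28561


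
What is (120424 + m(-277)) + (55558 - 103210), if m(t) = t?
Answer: 72495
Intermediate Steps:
(120424 + m(-277)) + (55558 - 103210) = (120424 - 277) + (55558 - 103210) = 120147 - 47652 = 72495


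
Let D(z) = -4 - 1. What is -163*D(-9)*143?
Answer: 116545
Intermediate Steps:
D(z) = -5
-163*D(-9)*143 = -163*(-5)*143 = 815*143 = 116545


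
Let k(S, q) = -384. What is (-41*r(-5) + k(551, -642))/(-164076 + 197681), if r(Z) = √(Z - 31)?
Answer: -384/33605 - 246*I/33605 ≈ -0.011427 - 0.0073203*I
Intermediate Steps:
r(Z) = √(-31 + Z)
(-41*r(-5) + k(551, -642))/(-164076 + 197681) = (-41*√(-31 - 5) - 384)/(-164076 + 197681) = (-246*I - 384)/33605 = (-246*I - 384)*(1/33605) = (-384 - 246*I)*(1/33605) = -384/33605 - 246*I/33605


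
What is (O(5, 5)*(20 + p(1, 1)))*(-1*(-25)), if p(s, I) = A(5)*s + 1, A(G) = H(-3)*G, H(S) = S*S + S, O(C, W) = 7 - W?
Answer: 2550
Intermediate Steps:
H(S) = S + S² (H(S) = S² + S = S + S²)
A(G) = 6*G (A(G) = (-3*(1 - 3))*G = (-3*(-2))*G = 6*G)
p(s, I) = 1 + 30*s (p(s, I) = (6*5)*s + 1 = 30*s + 1 = 1 + 30*s)
(O(5, 5)*(20 + p(1, 1)))*(-1*(-25)) = ((7 - 1*5)*(20 + (1 + 30*1)))*(-1*(-25)) = ((7 - 5)*(20 + (1 + 30)))*25 = (2*(20 + 31))*25 = (2*51)*25 = 102*25 = 2550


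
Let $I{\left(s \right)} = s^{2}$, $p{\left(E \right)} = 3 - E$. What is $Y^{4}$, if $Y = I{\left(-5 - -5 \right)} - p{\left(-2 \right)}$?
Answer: $625$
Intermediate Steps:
$Y = -5$ ($Y = \left(-5 - -5\right)^{2} - \left(3 - -2\right) = \left(-5 + 5\right)^{2} - \left(3 + 2\right) = 0^{2} - 5 = 0 - 5 = -5$)
$Y^{4} = \left(-5\right)^{4} = 625$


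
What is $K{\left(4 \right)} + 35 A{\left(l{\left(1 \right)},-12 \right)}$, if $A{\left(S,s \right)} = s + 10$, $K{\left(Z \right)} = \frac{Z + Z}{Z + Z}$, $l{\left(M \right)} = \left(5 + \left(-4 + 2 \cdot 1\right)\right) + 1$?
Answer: $-69$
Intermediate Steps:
$l{\left(M \right)} = 4$ ($l{\left(M \right)} = \left(5 + \left(-4 + 2\right)\right) + 1 = \left(5 - 2\right) + 1 = 3 + 1 = 4$)
$K{\left(Z \right)} = 1$ ($K{\left(Z \right)} = \frac{2 Z}{2 Z} = 2 Z \frac{1}{2 Z} = 1$)
$A{\left(S,s \right)} = 10 + s$
$K{\left(4 \right)} + 35 A{\left(l{\left(1 \right)},-12 \right)} = 1 + 35 \left(10 - 12\right) = 1 + 35 \left(-2\right) = 1 - 70 = -69$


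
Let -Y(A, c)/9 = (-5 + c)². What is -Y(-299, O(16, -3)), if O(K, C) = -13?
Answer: 2916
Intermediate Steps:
Y(A, c) = -9*(-5 + c)²
-Y(-299, O(16, -3)) = -(-9)*(-5 - 13)² = -(-9)*(-18)² = -(-9)*324 = -1*(-2916) = 2916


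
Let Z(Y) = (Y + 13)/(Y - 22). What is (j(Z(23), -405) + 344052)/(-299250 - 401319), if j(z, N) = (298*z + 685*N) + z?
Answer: -8599/77841 ≈ -0.11047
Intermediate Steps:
Z(Y) = (13 + Y)/(-22 + Y)
j(z, N) = 299*z + 685*N
(j(Z(23), -405) + 344052)/(-299250 - 401319) = ((299*((13 + 23)/(-22 + 23)) + 685*(-405)) + 344052)/(-299250 - 401319) = ((299*(36/1) - 277425) + 344052)/(-700569) = ((299*(1*36) - 277425) + 344052)*(-1/700569) = ((299*36 - 277425) + 344052)*(-1/700569) = ((10764 - 277425) + 344052)*(-1/700569) = (-266661 + 344052)*(-1/700569) = 77391*(-1/700569) = -8599/77841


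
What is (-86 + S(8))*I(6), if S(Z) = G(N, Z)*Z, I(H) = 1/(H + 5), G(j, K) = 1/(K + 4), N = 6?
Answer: -256/33 ≈ -7.7576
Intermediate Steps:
G(j, K) = 1/(4 + K)
I(H) = 1/(5 + H)
S(Z) = Z/(4 + Z)
(-86 + S(8))*I(6) = (-86 + 8/(4 + 8))/(5 + 6) = (-86 + 8/12)/11 = (-86 + 8*(1/12))*(1/11) = (-86 + 2/3)*(1/11) = -256/3*1/11 = -256/33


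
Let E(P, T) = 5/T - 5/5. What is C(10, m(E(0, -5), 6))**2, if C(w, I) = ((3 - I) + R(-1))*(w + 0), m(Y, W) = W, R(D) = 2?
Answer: 100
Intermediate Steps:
E(P, T) = -1 + 5/T (E(P, T) = 5/T - 5*1/5 = 5/T - 1 = -1 + 5/T)
C(w, I) = w*(5 - I) (C(w, I) = ((3 - I) + 2)*(w + 0) = (5 - I)*w = w*(5 - I))
C(10, m(E(0, -5), 6))**2 = (10*(5 - 1*6))**2 = (10*(5 - 6))**2 = (10*(-1))**2 = (-10)**2 = 100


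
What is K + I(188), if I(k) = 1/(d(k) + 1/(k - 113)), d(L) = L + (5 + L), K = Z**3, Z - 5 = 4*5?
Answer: 446500075/28576 ≈ 15625.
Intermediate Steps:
Z = 25 (Z = 5 + 4*5 = 5 + 20 = 25)
K = 15625 (K = 25**3 = 15625)
d(L) = 5 + 2*L
I(k) = 1/(5 + 1/(-113 + k) + 2*k) (I(k) = 1/((5 + 2*k) + 1/(k - 113)) = 1/((5 + 2*k) + 1/(-113 + k)) = 1/(5 + 1/(-113 + k) + 2*k))
K + I(188) = 15625 + (-113 + 188)/(-564 - 221*188 + 2*188**2) = 15625 + 75/(-564 - 41548 + 2*35344) = 15625 + 75/(-564 - 41548 + 70688) = 15625 + 75/28576 = 446500075/28576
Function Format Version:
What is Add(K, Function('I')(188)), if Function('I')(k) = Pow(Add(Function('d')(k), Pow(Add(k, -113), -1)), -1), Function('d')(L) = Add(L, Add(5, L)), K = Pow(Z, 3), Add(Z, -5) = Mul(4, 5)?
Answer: Rational(446500075, 28576) ≈ 15625.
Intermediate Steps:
Z = 25 (Z = Add(5, Mul(4, 5)) = Add(5, 20) = 25)
K = 15625 (K = Pow(25, 3) = 15625)
Function('d')(L) = Add(5, Mul(2, L))
Function('I')(k) = Pow(Add(5, Pow(Add(-113, k), -1), Mul(2, k)), -1) (Function('I')(k) = Pow(Add(Add(5, Mul(2, k)), Pow(Add(k, -113), -1)), -1) = Pow(Add(Add(5, Mul(2, k)), Pow(Add(-113, k), -1)), -1) = Pow(Add(5, Pow(Add(-113, k), -1), Mul(2, k)), -1))
Add(K, Function('I')(188)) = Add(15625, Mul(Pow(Add(-564, Mul(-221, 188), Mul(2, Pow(188, 2))), -1), Add(-113, 188))) = Add(15625, Mul(Pow(Add(-564, -41548, Mul(2, 35344)), -1), 75)) = Add(15625, Mul(Pow(Add(-564, -41548, 70688), -1), 75)) = Add(15625, Mul(Pow(28576, -1), 75)) = Add(15625, Mul(Rational(1, 28576), 75)) = Add(15625, Rational(75, 28576)) = Rational(446500075, 28576)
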